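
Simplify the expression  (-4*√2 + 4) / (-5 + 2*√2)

(-4 + 12*√2)/17

Multiply numerator and denominator by -5 - 2*√2.
Denominator becomes 17; numerator becomes -4 + 12*√2.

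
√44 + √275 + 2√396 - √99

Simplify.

16*√11

√44 = 2*√11; √275 = 5*√11; 2√396 = 12*√11; √99 = 3*√11
Combine: (2 + 5 + 12 - 3)·√11 = 16*√11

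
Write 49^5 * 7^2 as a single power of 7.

7^12

49^5 = 7^10; 7^2 = 7^2
Combine exponents: 7^12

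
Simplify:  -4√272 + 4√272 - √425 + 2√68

4√272 = 16*√17; 4√272 = 16*√17; √425 = 5*√17; 2√68 = 4*√17
Combine: (-16 + 16 - 5 + 4)·√17 = -√17

-√17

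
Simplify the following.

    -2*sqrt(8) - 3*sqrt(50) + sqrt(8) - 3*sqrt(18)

2*sqrt(8) = 4*sqrt(2); 3*sqrt(50) = 15*sqrt(2); sqrt(8) = 2*sqrt(2); 3*sqrt(18) = 9*sqrt(2)

-26*sqrt(2)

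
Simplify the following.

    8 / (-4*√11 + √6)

(-16*√11 - 4*√6)/85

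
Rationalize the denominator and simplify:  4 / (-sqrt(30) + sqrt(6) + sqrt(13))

(44*sqrt(30) + 92*sqrt(13) + 148*sqrt(6) + 48*sqrt(65))/191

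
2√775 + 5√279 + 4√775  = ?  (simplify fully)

2√775 = 10*√31; 5√279 = 15*√31; 4√775 = 20*√31
Combine: (10 + 15 + 20)·√31 = 45*√31

45*√31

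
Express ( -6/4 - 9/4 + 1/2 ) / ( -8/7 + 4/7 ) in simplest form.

Numerator: -6/4 - 9/4 + 1/2 = -13/4
Denominator: -8/7 + 4/7 = -4/7
Divide: (-13/4) · (-7/4) = 91/16

91/16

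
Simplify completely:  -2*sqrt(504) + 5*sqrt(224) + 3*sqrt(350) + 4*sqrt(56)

2*sqrt(504) = 12*sqrt(14); 5*sqrt(224) = 20*sqrt(14); 3*sqrt(350) = 15*sqrt(14); 4*sqrt(56) = 8*sqrt(14)
Combine: (-12 + 20 + 15 + 8)·sqrt(14) = 31*sqrt(14)

31*sqrt(14)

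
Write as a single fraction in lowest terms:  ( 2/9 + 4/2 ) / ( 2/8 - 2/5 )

-400/27

Numerator: 2/9 + 4/2 = 20/9
Denominator: 2/8 - 2/5 = -3/20
Divide: (20/9) · (-20/3) = -400/27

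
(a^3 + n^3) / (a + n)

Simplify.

Factor as (a+b)(a^2-ab+b^2) with a=n, b=a.

a^2 - a*n + n^2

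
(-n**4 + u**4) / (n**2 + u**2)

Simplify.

Difference of fourth powers: factor out (n**2 + u**2).

-n**2 + u**2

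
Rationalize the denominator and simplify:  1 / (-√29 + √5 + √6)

Group as (√5 + √6) - √29; multiply by (√5 + √6) + √29, then rationalise the remaining surd.

(-9*√29 - 14*√6 - 15*√5 - √870)/102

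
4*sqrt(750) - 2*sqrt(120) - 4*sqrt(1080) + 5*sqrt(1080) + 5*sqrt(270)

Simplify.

37*sqrt(30)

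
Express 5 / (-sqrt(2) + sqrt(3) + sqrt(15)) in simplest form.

Group as (sqrt(3) + sqrt(15)) - sqrt(2); multiply by (sqrt(3) + sqrt(15)) + sqrt(2), then rationalise the remaining surd.

(-35*sqrt(3) - 15*sqrt(10) + 40*sqrt(2) + 25*sqrt(15))/38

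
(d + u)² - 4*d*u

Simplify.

(d - u)²

After expansion: d² - 2*d*u + u² — a perfect-square trinomial.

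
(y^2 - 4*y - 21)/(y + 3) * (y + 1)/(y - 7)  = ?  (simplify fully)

Factor: y^2 - 4*y - 21 = (y - 7)*(y + 3)
Cancel the common factors (y - 7), (y + 3).

y + 1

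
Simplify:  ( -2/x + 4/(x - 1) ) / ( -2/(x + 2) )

(-x**2 - 3*x - 2)/(x**2 - x)

Numerator: -2/x + 4/(x - 1) = (2*x + 2)/(x**2 - x)
Denominator: -2/(x + 2) = -2/(x + 2)
Divide: ((2*x + 2)/(x**2 - x)) · (-x/2 - 1) = (-x**2 - 3*x - 2)/(x**2 - x)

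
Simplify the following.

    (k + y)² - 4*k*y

Expand the square and combine the 4*k*y term.

(k - y)²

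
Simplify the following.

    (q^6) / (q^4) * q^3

Quotient: q^2
Multiply by q^3: add exponents.

q^5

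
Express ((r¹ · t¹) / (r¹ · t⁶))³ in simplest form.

Inside the bracket: (t^-5)
Raise to the power 3: (t^-15)

t^(-15)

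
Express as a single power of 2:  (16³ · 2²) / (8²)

16³ = 2^12; 2² = 2^2; 8² = 2^6
Combine exponents: 2^8

2^8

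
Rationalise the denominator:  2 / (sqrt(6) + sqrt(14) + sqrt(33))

(-24*sqrt(77) - 26*sqrt(33) + 50*sqrt(14) + 82*sqrt(6))/167

Group as (sqrt(6) + sqrt(33)) + sqrt(14); multiply by (sqrt(6) + sqrt(33)) - sqrt(14), then rationalise the remaining surd.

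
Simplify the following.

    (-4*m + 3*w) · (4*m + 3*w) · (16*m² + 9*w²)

Telescope via difference of squares: ((3*w)+(4*m))((3*w)-(4*m)) = -16*m² + 9*w², then repeat with the next factor.

-256*m⁴ + 81*w⁴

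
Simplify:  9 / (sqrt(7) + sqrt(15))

(-9*sqrt(7) + 9*sqrt(15))/8

Multiply numerator and denominator by -sqrt(15) + sqrt(7).
Denominator becomes -8; numerator becomes -9*sqrt(15) + 9*sqrt(7).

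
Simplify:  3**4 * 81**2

3**4 = 3**4; 81**2 = 3**8
Combine exponents: 3**12

3**12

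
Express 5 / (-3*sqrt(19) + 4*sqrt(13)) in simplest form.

(15*sqrt(19) + 20*sqrt(13))/37

Multiply numerator and denominator by 3*sqrt(19) + 4*sqrt(13).
Denominator becomes 37; numerator becomes 15*sqrt(19) + 20*sqrt(13).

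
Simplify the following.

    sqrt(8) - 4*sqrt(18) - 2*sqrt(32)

-18*sqrt(2)

sqrt(8) = 2*sqrt(2); 4*sqrt(18) = 12*sqrt(2); 2*sqrt(32) = 8*sqrt(2)
Combine: (2 - 12 - 8)·sqrt(2) = -18*sqrt(2)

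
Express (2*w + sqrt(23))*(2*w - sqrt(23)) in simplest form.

4*w^2 - 23

Product of conjugates: (P+Q)(P-Q) = P^2 - Q^2.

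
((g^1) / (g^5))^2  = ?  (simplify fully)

g^(-8)

Inside the bracket: (g^-4)
Raise to the power 2: (g^-8)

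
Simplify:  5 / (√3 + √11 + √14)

Group as (√11 + √14) + √3; multiply by (√11 + √14) - √3, then rationalise the remaining surd.

(-5*√462 + 15*√11 + 55*√3)/66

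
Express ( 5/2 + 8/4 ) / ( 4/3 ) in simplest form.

Numerator: 5/2 + 8/4 = 9/2
Denominator: 4/3 = 4/3
Divide: (9/2) · (3/4) = 27/8

27/8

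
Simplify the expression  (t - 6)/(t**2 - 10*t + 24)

Factor: t**2 - 10*t + 24 = (t - 6)*(t - 4)
Cancel the common factor (t - 6).

1/(t - 4)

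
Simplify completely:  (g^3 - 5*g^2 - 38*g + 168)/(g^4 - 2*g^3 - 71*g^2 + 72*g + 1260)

(g - 4)/(g^2 - g - 30)

Factor: g^3 - 5*g^2 - 38*g + 168 = (g + 6)*(g - 4)*(g - 7);  g^4 - 2*g^3 - 71*g^2 + 72*g + 1260 = (g - 7)*(g + 6)*(g + 5)*(g - 6)
Cancel the common factors (g - 7), (g + 6).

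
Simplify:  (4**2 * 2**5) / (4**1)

2**7

4**2 = 2**4; 2**5 = 2**5; 4**1 = 2**2
Combine exponents: 2**7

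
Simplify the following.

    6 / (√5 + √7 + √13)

(-12*√455 - 6*√13 + 66*√7 + 90*√5)/139

Group as (√7 + √13) + √5; multiply by (√7 + √13) - √5, then rationalise the remaining surd.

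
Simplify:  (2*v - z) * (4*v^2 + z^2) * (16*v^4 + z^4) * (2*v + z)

256*v^8 - z^8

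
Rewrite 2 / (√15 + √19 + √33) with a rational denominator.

Group as (√15 + √19) + √33; multiply by (√15 + √19) - √33, then rationalise the remaining surd.

(-12*√1045 + 2*√33 + 58*√19 + 74*√15)/1139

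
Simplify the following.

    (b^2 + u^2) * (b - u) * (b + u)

(b+u)(b-u) = b^2 - u^2; continue pairing.

b^4 - u^4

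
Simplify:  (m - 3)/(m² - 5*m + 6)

Factor: m² - 5*m + 6 = (m - 2)·(m - 3)
Cancel the common factor (m - 3).

1/(m - 2)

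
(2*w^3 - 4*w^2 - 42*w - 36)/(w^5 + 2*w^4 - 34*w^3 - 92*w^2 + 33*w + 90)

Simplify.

2/(w^2 + 4*w - 5)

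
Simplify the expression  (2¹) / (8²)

2¹ = 2^1; 8² = 2^6
Combine exponents: 2^(-5)

2^(-5)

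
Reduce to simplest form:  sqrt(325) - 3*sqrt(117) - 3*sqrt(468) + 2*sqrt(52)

-18*sqrt(13)

sqrt(325) = 5*sqrt(13); 3*sqrt(117) = 9*sqrt(13); 3*sqrt(468) = 18*sqrt(13); 2*sqrt(52) = 4*sqrt(13)
Combine: (5 - 9 - 18 + 4)·sqrt(13) = -18*sqrt(13)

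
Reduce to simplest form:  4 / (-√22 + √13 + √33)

(-24*√22 + 2*√33 + 42*√13 + 22*√78)/285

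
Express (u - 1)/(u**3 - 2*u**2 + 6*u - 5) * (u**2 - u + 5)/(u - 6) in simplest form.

1/(u - 6)

Factor: u**3 - 2*u**2 + 6*u - 5 = (u - 1)*(u**2 - u + 5)
Cancel the common factors (u**2 - u + 5), (u - 1).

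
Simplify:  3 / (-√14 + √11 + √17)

Group as (√11 + √17) - √14; multiply by (√11 + √17) + √14, then rationalise the remaining surd.

(-7*√14 + 4*√17 + 10*√11 + √2618)/92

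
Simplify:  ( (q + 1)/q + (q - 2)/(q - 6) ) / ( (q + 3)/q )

(2*q² - 7*q - 6)/(q² - 3*q - 18)

Numerator: (q + 1)/q + (q - 2)/(q - 6) = (2*q² - 7*q - 6)/(q² - 6*q)
Denominator: (q + 3)/q = (q + 3)/q
Divide: ((2*q² - 7*q - 6)/(q² - 6*q)) · (q/(q + 3)) = (2*q² - 7*q - 6)/(q² - 3*q - 18)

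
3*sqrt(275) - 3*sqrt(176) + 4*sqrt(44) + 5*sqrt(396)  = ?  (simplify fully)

41*sqrt(11)

3*sqrt(275) = 15*sqrt(11); 3*sqrt(176) = 12*sqrt(11); 4*sqrt(44) = 8*sqrt(11); 5*sqrt(396) = 30*sqrt(11)
Combine: (15 - 12 + 8 + 30)·sqrt(11) = 41*sqrt(11)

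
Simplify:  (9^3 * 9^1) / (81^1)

9^3 = 3^6; 9^1 = 3^2; 81^1 = 3^4
Combine exponents: 3^4

3^4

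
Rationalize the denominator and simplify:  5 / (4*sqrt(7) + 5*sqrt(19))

(-20*sqrt(7) + 25*sqrt(19))/363

Multiply numerator and denominator by -4*sqrt(7) + 5*sqrt(19).
Denominator becomes 363; numerator becomes -20*sqrt(7) + 25*sqrt(19).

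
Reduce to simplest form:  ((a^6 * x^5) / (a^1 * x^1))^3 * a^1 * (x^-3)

Inside the bracket: a^5 * x^4
Raise to the power 3: a^15 * x^12
Multiply by a^1 * (x^-3): add exponents.

a^16*x^9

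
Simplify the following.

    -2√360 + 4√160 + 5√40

14*√10

2√360 = 12*√10; 4√160 = 16*√10; 5√40 = 10*√10
Combine: (-12 + 16 + 10)·√10 = 14*√10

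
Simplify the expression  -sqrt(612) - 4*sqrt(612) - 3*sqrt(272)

-42*sqrt(17)

sqrt(612) = 6*sqrt(17); 4*sqrt(612) = 24*sqrt(17); 3*sqrt(272) = 12*sqrt(17)
Combine: (-6 - 24 - 12)·sqrt(17) = -42*sqrt(17)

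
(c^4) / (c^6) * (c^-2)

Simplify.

c^(-4)

Quotient: (c^-2)
Multiply by (c^-2): add exponents.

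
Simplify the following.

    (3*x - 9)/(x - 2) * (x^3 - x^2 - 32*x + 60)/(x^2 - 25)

Factor: 3*x - 9 = 3*(x - 3);  x^3 - x^2 - 32*x + 60 = (x - 5)*(x + 6)*(x - 2);  x^2 - 25 = (x + 5)*(x - 5)
Cancel the common factors (x - 2), (x - 5).

(3*x^2 + 9*x - 54)/(x + 5)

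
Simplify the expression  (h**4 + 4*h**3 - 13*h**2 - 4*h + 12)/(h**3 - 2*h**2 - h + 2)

Factor: h**4 + 4*h**3 - 13*h**2 - 4*h + 12 = (h - 2)*(h - 1)*(h + 6)*(h + 1);  h**3 - 2*h**2 - h + 2 = (h - 2)*(h - 1)*(h + 1)
Cancel the common factors (h - 1), (h - 2), (h + 1).

h + 6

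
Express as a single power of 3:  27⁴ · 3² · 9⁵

3^24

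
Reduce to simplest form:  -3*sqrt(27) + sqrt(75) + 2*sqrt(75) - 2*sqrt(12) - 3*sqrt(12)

-4*sqrt(3)

3*sqrt(27) = 9*sqrt(3); sqrt(75) = 5*sqrt(3); 2*sqrt(75) = 10*sqrt(3); 2*sqrt(12) = 4*sqrt(3); 3*sqrt(12) = 6*sqrt(3)
Combine: (-9 + 5 + 10 - 4 - 6)·sqrt(3) = -4*sqrt(3)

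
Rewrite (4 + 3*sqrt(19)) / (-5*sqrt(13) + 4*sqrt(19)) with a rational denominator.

Multiply numerator and denominator by 4*sqrt(19) + 5*sqrt(13).
Denominator becomes -21; numerator becomes 16*sqrt(19) + 20*sqrt(13) + 228 + 15*sqrt(247).

(-15*sqrt(247) - 228 - 20*sqrt(13) - 16*sqrt(19))/21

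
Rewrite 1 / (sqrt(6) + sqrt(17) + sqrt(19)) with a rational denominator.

Group as (sqrt(6) + sqrt(19)) + sqrt(17); multiply by (sqrt(6) + sqrt(19)) - sqrt(17), then rationalise the remaining surd.

(-sqrt(1938) + 2*sqrt(19) + 4*sqrt(17) + 15*sqrt(6))/196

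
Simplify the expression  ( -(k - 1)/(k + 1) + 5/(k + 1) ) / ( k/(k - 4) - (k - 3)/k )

(-k^3 + 10*k^2 - 24*k)/(7*k^2 - 5*k - 12)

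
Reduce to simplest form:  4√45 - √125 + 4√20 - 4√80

4√45 = 12*√5; √125 = 5*√5; 4√20 = 8*√5; 4√80 = 16*√5
Combine: (12 - 5 + 8 - 16)·√5 = -√5

-√5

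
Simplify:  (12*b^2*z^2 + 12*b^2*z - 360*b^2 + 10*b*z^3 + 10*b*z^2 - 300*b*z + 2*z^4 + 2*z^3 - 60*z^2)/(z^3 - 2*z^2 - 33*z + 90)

(12*b^2 + 10*b*z + 2*z^2)/(z - 3)

Factor: 12*b^2*z^2 + 12*b^2*z - 360*b^2 + 10*b*z^3 + 10*b*z^2 - 300*b*z + 2*z^4 + 2*z^3 - 60*z^2 = 2*(2*b + z)*(z - 5)*(z + 6)*(3*b + z);  z^3 - 2*z^2 - 33*z + 90 = (z - 5)*(z + 6)*(z - 3)
Cancel the common factors (z + 6), (z - 5).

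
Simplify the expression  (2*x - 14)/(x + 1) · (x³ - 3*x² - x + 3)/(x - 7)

2*x² - 8*x + 6

Factor: 2*x - 14 = 2·(x - 7);  x³ - 3*x² - x + 3 = (x + 1)·(x - 3)·(x - 1)
Cancel the common factors (x + 1), (x - 7).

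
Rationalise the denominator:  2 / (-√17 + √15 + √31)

(-58*√17 + 2*√31 + 66*√15 + 4*√7905)/1019

Group as (√15 + √31) - √17; multiply by (√15 + √31) + √17, then rationalise the remaining surd.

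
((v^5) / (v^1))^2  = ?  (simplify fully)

Inside the bracket: v^4
Raise to the power 2: v^8

v^8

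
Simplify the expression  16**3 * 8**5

16**3 = 2**12; 8**5 = 2**15
Combine exponents: 2**27

2**27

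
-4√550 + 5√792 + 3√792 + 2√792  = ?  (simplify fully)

4√550 = 20*√22; 5√792 = 30*√22; 3√792 = 18*√22; 2√792 = 12*√22
Combine: (-20 + 30 + 18 + 12)·√22 = 40*√22

40*√22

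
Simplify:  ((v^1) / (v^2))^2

Inside the bracket: (v^-1)
Raise to the power 2: (v^-2)

v^(-2)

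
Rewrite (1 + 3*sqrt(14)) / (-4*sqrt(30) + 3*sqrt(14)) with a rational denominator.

(-24*sqrt(105) - 126 - 4*sqrt(30) - 3*sqrt(14))/354

Multiply numerator and denominator by 3*sqrt(14) + 4*sqrt(30).
Denominator becomes -354; numerator becomes 3*sqrt(14) + 4*sqrt(30) + 126 + 24*sqrt(105).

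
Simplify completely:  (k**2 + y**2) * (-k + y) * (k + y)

Telescope via difference of squares: (y+k)(y-k) = -k**2 + y**2, then repeat with the next factor.

-k**4 + y**4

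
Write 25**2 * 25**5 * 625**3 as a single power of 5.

5**26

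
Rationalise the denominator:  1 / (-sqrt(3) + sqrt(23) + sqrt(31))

(-51*sqrt(3) - 5*sqrt(31) + 11*sqrt(23) + 2*sqrt(2139))/251

Group as (sqrt(23) + sqrt(31)) - sqrt(3); multiply by (sqrt(23) + sqrt(31)) + sqrt(3), then rationalise the remaining surd.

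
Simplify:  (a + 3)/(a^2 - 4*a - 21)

Factor: a^2 - 4*a - 21 = (a - 7)*(a + 3)
Cancel the common factor (a + 3).

1/(a - 7)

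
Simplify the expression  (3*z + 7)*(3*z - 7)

Product of conjugates: (P+Q)(P-Q) = P**2 - Q**2.

9*z**2 - 49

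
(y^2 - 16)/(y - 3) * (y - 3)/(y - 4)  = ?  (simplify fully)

y + 4

Factor: y^2 - 16 = (y + 4)*(y - 4)
Cancel the common factors (y - 3), (y - 4).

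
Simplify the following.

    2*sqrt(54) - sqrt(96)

2*sqrt(6)

2*sqrt(54) = 6*sqrt(6); sqrt(96) = 4*sqrt(6)
Combine: (6 - 4)·sqrt(6) = 2*sqrt(6)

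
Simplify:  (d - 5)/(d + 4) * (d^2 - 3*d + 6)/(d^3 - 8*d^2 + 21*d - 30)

1/(d + 4)

Factor: d^3 - 8*d^2 + 21*d - 30 = (d - 5)*(d^2 - 3*d + 6)
Cancel the common factors (d^2 - 3*d + 6), (d - 5).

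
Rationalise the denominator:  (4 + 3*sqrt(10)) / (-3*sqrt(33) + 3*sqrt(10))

(-3*sqrt(330) - 30 - 4*sqrt(33) - 4*sqrt(10))/69

Multiply numerator and denominator by 3*sqrt(10) + 3*sqrt(33).
Denominator becomes -207; numerator becomes 12*sqrt(10) + 12*sqrt(33) + 90 + 9*sqrt(330).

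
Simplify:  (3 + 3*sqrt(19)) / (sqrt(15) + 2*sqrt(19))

(-3*sqrt(285) - 3*sqrt(15) + 6*sqrt(19) + 114)/61

Multiply numerator and denominator by -sqrt(15) + 2*sqrt(19).
Denominator becomes 61; numerator becomes -3*sqrt(285) - 3*sqrt(15) + 6*sqrt(19) + 114.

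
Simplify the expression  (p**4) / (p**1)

p**3

Quotient: p**3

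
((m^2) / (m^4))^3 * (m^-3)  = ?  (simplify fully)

m^(-9)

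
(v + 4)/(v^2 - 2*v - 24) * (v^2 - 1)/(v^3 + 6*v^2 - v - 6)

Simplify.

1/(v^2 - 36)

Factor: v^2 - 2*v - 24 = (v - 6)*(v + 4);  v^2 - 1 = (v + 1)*(v - 1);  v^3 + 6*v^2 - v - 6 = (v - 1)*(v + 1)*(v + 6)
Cancel the common factors (v - 1), (v + 1), (v + 4).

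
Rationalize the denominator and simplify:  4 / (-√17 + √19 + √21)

(-92*√17 + 60*√21 + 76*√19 + 8*√6783)/1067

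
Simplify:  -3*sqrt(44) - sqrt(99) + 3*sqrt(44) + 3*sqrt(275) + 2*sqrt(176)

3*sqrt(44) = 6*sqrt(11); sqrt(99) = 3*sqrt(11); 3*sqrt(44) = 6*sqrt(11); 3*sqrt(275) = 15*sqrt(11); 2*sqrt(176) = 8*sqrt(11)
Combine: (-6 - 3 + 6 + 15 + 8)·sqrt(11) = 20*sqrt(11)

20*sqrt(11)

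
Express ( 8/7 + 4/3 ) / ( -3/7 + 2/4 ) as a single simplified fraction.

104/3

Numerator: 8/7 + 4/3 = 52/21
Denominator: -3/7 + 2/4 = 1/14
Divide: (52/21) · (14) = 104/3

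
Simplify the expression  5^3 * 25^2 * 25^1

5^9

5^3 = 5^3; 25^2 = 5^4; 25^1 = 5^2
Combine exponents: 5^9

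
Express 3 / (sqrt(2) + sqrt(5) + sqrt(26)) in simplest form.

(-23*sqrt(5) - 29*sqrt(2) + 4*sqrt(65) + 19*sqrt(26))/107

Group as (sqrt(5) + sqrt(26)) + sqrt(2); multiply by (sqrt(5) + sqrt(26)) - sqrt(2), then rationalise the remaining surd.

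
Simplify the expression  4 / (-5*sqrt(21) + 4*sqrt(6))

(-20*sqrt(21) - 16*sqrt(6))/429

Multiply numerator and denominator by 4*sqrt(6) + 5*sqrt(21).
Denominator becomes -429; numerator becomes 16*sqrt(6) + 20*sqrt(21).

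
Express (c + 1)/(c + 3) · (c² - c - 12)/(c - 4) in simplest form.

Factor: c² - c - 12 = (c + 3)·(c - 4)
Cancel the common factors (c - 4), (c + 3).

c + 1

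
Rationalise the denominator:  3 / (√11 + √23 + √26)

(-√6578 + 4*√26 + 7*√23 + 19*√11)/158

Group as (√11 + √23) + √26; multiply by (√11 + √23) - √26, then rationalise the remaining surd.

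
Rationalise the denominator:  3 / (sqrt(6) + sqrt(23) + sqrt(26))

Group as (sqrt(6) + sqrt(26)) + sqrt(23); multiply by (sqrt(6) + sqrt(26)) - sqrt(23), then rationalise the remaining surd.

(-4*sqrt(897) + 3*sqrt(26) + 9*sqrt(23) + 43*sqrt(6))/181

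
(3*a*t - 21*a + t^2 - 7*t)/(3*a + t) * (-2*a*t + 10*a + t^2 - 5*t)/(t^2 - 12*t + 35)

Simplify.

Factor: 3*a*t - 21*a + t^2 - 7*t = (t - 7)*(3*a + t);  -2*a*t + 10*a + t^2 - 5*t = (t - 5)*(-2*a + t);  t^2 - 12*t + 35 = (t - 7)*(t - 5)
Cancel the common factors (t - 5), (3*a + t), (t - 7).

-2*a + t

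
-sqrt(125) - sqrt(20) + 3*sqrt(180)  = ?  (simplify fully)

sqrt(125) = 5*sqrt(5); sqrt(20) = 2*sqrt(5); 3*sqrt(180) = 18*sqrt(5)
Combine: (-5 - 2 + 18)·sqrt(5) = 11*sqrt(5)

11*sqrt(5)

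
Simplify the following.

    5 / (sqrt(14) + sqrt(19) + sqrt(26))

(-4*sqrt(1729) + 7*sqrt(26) + 21*sqrt(19) + 31*sqrt(14))/203

Group as (sqrt(14) + sqrt(19)) + sqrt(26); multiply by (sqrt(14) + sqrt(19)) - sqrt(26), then rationalise the remaining surd.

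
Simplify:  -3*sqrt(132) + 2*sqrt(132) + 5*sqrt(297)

13*sqrt(33)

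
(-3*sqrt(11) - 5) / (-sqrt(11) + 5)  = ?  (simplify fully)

(-10*sqrt(11) - 29)/7

Multiply numerator and denominator by sqrt(11) + 5.
Denominator becomes 14; numerator becomes -20*sqrt(11) - 58.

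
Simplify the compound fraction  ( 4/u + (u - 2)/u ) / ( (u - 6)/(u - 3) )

Numerator: 4/u + (u - 2)/u = (u + 2)/u
Denominator: (u - 6)/(u - 3) = (u - 6)/(u - 3)
Divide: ((u + 2)/u) · ((u - 3)/(u - 6)) = (u^2 - u - 6)/(u^2 - 6*u)

(u^2 - u - 6)/(u^2 - 6*u)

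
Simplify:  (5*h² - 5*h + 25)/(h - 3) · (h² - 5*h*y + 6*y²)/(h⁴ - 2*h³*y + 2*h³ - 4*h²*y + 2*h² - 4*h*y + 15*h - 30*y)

(5*h - 15*y)/(h² - 9)

Factor: 5*h² - 5*h + 25 = 5·(h² - h + 5);  h² - 5*h*y + 6*y² = (h - 3*y)·(h - 2*y);  h⁴ - 2*h³*y + 2*h³ - 4*h²*y + 2*h² - 4*h*y + 15*h - 30*y = (h + 3)·(h² - h + 5)·(h - 2*y)
Cancel the common factors (h² - h + 5), (h - 2*y).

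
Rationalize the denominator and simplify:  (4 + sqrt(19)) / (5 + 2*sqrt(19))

Multiply numerator and denominator by -2*sqrt(19) + 5.
Denominator becomes -51; numerator becomes -18 - 3*sqrt(19).

(sqrt(19) + 6)/17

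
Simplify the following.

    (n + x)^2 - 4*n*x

(n - x)^2

Expanding gives n^2 - 2*n*x + x^2, a perfect square.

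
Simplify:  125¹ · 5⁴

125¹ = 5^3; 5⁴ = 5^4
Combine exponents: 5^7

5^7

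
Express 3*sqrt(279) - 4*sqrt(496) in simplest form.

-7*sqrt(31)

3*sqrt(279) = 9*sqrt(31); 4*sqrt(496) = 16*sqrt(31)
Combine: (9 - 16)·sqrt(31) = -7*sqrt(31)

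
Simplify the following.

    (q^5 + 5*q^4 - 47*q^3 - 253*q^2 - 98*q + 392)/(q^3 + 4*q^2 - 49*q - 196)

Factor: q^5 + 5*q^4 - 47*q^3 - 253*q^2 - 98*q + 392 = (q + 4)*(q + 2)*(q + 7)*(q - 7)*(q - 1);  q^3 + 4*q^2 - 49*q - 196 = (q - 7)*(q + 4)*(q + 7)
Cancel the common factors (q + 7), (q - 7), (q + 4).

q^2 + q - 2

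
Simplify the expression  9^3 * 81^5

9^3 = 3^6; 81^5 = 3^20
Combine exponents: 3^26

3^26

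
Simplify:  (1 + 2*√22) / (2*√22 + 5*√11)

(-88 - 2*√22 + 5*√11 + 110*√2)/187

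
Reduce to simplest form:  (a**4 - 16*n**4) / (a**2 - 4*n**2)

a**2 + 4*n**2

Factor a**4 - (2*n)**4 and cancel (a**2 - 4*n**2).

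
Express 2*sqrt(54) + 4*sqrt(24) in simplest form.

2*sqrt(54) = 6*sqrt(6); 4*sqrt(24) = 8*sqrt(6)
Combine: (6 + 8)·sqrt(6) = 14*sqrt(6)

14*sqrt(6)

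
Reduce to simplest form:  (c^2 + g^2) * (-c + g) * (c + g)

Telescope via difference of squares: (g+c)(g-c) = -c^2 + g^2, then repeat with the next factor.

-c^4 + g^4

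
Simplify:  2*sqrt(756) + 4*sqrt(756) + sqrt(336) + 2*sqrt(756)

52*sqrt(21)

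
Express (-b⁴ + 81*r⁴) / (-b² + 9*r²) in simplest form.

b² + 9*r²

Factor (3*r)^4 - b^4 and cancel (-b² + 9*r²).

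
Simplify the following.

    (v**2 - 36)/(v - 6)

Factor: v**2 - 36 = (v - 6)*(v + 6)
Cancel the common factor (v - 6).

v + 6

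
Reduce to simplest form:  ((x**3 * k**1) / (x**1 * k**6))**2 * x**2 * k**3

x**6/k**7

Inside the bracket: x**2 * (k**-5)
Raise to the power 2: x**4 * (k**-10)
Multiply by x**2 * k**3: add exponents.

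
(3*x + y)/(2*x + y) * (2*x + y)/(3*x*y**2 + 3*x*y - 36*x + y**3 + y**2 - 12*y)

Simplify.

1/(y**2 + y - 12)

Factor: 3*x*y**2 + 3*x*y - 36*x + y**3 + y**2 - 12*y = (y - 3)*(3*x + y)*(y + 4)
Cancel the common factors (2*x + y), (3*x + y).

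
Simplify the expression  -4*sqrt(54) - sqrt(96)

4*sqrt(54) = 12*sqrt(6); sqrt(96) = 4*sqrt(6)
Combine: (-12 - 4)·sqrt(6) = -16*sqrt(6)

-16*sqrt(6)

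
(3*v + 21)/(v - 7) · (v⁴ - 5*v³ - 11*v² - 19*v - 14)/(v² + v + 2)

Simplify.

Factor: 3*v + 21 = 3·(v + 7);  v⁴ - 5*v³ - 11*v² - 19*v - 14 = (v² + v + 2)·(v + 1)·(v - 7)
Cancel the common factors (v² + v + 2), (v - 7).

3*v² + 24*v + 21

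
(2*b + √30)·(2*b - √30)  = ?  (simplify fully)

4*b² - 30

Difference of squares with P = 2*b, Q = √30.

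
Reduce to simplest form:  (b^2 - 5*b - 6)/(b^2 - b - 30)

Factor: b^2 - 5*b - 6 = (b - 6)*(b + 1);  b^2 - b - 30 = (b + 5)*(b - 6)
Cancel the common factor (b - 6).

(b + 1)/(b + 5)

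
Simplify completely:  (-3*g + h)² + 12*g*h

(3*g + h)²

After expansion: 9*g² + 6*g*h + h² — a perfect-square trinomial.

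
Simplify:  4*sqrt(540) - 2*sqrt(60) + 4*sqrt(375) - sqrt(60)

38*sqrt(15)

4*sqrt(540) = 24*sqrt(15); 2*sqrt(60) = 4*sqrt(15); 4*sqrt(375) = 20*sqrt(15); sqrt(60) = 2*sqrt(15)
Combine: (24 - 4 + 20 - 2)·sqrt(15) = 38*sqrt(15)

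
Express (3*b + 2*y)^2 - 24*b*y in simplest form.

Expand the square and combine the 24*b*y term.

(3*b - 2*y)^2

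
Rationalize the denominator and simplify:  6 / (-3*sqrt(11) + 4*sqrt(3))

(-6*sqrt(11) - 8*sqrt(3))/17

Multiply numerator and denominator by 4*sqrt(3) + 3*sqrt(11).
Denominator becomes -51; numerator becomes 24*sqrt(3) + 18*sqrt(11).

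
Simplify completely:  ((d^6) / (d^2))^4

d^16

Inside the bracket: d^4
Raise to the power 4: d^16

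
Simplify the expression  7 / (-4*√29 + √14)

(-28*√29 - 7*√14)/450

Multiply numerator and denominator by √14 + 4*√29.
Denominator becomes -450; numerator becomes 7*√14 + 28*√29.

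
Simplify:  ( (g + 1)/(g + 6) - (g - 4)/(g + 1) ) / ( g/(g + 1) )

Numerator: (g + 1)/(g + 6) - (g - 4)/(g + 1) = 25/(g^2 + 7*g + 6)
Denominator: g/(g + 1) = g/(g + 1)
Divide: (25/(g^2 + 7*g + 6)) · ((g + 1)/g) = 25/(g^2 + 6*g)

25/(g^2 + 6*g)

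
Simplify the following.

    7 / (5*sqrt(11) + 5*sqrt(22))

Multiply numerator and denominator by -5*sqrt(11) + 5*sqrt(22).
Denominator becomes 275; numerator becomes -35*sqrt(11) + 35*sqrt(22).

(-7*sqrt(11) + 7*sqrt(22))/55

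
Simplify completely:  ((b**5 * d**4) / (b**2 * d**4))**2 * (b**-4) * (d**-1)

Inside the bracket: b**3
Raise to the power 2: b**6
Multiply by (b**-4) * (d**-1): add exponents.

b**2/d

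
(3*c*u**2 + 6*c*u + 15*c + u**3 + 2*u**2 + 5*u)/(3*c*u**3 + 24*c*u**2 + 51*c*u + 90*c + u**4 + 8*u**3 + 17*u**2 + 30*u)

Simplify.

1/(u + 6)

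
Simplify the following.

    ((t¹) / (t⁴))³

t^(-9)

Inside the bracket: (t^-3)
Raise to the power 3: (t^-9)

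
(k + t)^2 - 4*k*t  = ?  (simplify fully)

(k - t)^2

After expansion: k^2 - 2*k*t + t^2 — a perfect-square trinomial.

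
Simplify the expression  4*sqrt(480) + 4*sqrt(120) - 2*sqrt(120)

20*sqrt(30)

4*sqrt(480) = 16*sqrt(30); 4*sqrt(120) = 8*sqrt(30); 2*sqrt(120) = 4*sqrt(30)
Combine: (16 + 8 - 4)·sqrt(30) = 20*sqrt(30)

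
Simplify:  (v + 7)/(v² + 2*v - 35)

Factor: v² + 2*v - 35 = (v + 7)·(v - 5)
Cancel the common factor (v + 7).

1/(v - 5)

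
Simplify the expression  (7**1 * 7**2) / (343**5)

7**1 = 7**1; 7**2 = 7**2; 343**5 = 7**15
Combine exponents: 7**(-12)

7**(-12)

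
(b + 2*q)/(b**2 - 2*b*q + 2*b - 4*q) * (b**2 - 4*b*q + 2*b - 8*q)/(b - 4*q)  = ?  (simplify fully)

Factor: b**2 - 2*b*q + 2*b - 4*q = (b - 2*q)*(b + 2);  b**2 - 4*b*q + 2*b - 8*q = (b + 2)*(b - 4*q)
Cancel the common factors (b + 2), (b - 4*q).

(-b - 2*q)/(-b + 2*q)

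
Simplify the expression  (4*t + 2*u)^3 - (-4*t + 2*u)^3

Binomially expand both and collect terms in (2*u), (4*t).

128*t^3 + 96*t*u^2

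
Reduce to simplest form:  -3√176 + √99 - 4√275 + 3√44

3√176 = 12*√11; √99 = 3*√11; 4√275 = 20*√11; 3√44 = 6*√11
Combine: (-12 + 3 - 20 + 6)·√11 = -23*√11

-23*√11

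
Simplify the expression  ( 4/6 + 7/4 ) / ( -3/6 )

Numerator: 4/6 + 7/4 = 29/12
Denominator: -3/6 = -1/2
Divide: (29/12) · (-2) = -29/6

-29/6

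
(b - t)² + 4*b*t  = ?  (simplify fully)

Expanding gives b² + 2*b*t + t², a perfect square.

(b + t)²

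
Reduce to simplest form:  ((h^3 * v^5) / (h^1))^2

h^4*v^10

Inside the bracket: h^2 * v^5
Raise to the power 2: h^4 * v^10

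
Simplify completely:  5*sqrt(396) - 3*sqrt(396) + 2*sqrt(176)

5*sqrt(396) = 30*sqrt(11); 3*sqrt(396) = 18*sqrt(11); 2*sqrt(176) = 8*sqrt(11)
Combine: (30 - 18 + 8)·sqrt(11) = 20*sqrt(11)

20*sqrt(11)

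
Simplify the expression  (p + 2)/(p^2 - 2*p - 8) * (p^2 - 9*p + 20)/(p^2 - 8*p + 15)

Factor: p^2 - 2*p - 8 = (p - 4)*(p + 2);  p^2 - 9*p + 20 = (p - 5)*(p - 4);  p^2 - 8*p + 15 = (p - 5)*(p - 3)
Cancel the common factors (p + 2), (p - 5), (p - 4).

1/(p - 3)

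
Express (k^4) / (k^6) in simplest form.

k^(-2)

Quotient: (k^-2)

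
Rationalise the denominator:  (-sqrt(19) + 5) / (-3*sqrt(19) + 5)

Multiply numerator and denominator by 5 + 3*sqrt(19).
Denominator becomes -146; numerator becomes -32 + 10*sqrt(19).

(-5*sqrt(19) + 16)/73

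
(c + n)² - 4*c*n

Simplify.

(c - n)²

After expansion: c² - 2*c*n + n² — a perfect-square trinomial.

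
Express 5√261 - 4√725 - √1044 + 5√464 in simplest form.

9*√29

5√261 = 15*√29; 4√725 = 20*√29; √1044 = 6*√29; 5√464 = 20*√29
Combine: (15 - 20 - 6 + 20)·√29 = 9*√29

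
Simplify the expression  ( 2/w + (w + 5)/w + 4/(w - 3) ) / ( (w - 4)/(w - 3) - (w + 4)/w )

(-w^2 - 8*w + 21)/(5*w - 12)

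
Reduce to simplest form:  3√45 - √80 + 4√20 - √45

10*√5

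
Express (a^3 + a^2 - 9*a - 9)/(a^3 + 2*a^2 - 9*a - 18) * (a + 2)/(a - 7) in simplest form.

(a + 1)/(a - 7)

Factor: a^3 + a^2 - 9*a - 9 = (a + 3)*(a - 3)*(a + 1);  a^3 + 2*a^2 - 9*a - 18 = (a + 3)*(a - 3)*(a + 2)
Cancel the common factors (a + 2), (a + 3), (a - 3).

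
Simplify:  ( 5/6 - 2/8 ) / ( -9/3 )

Numerator: 5/6 - 2/8 = 7/12
Denominator: -9/3 = -3
Divide: (7/12) · (-1/3) = -7/36

-7/36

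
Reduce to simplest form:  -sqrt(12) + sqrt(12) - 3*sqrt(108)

-18*sqrt(3)

sqrt(12) = 2*sqrt(3); sqrt(12) = 2*sqrt(3); 3*sqrt(108) = 18*sqrt(3)
Combine: (-2 + 2 - 18)·sqrt(3) = -18*sqrt(3)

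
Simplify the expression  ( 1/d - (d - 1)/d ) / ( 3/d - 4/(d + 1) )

(d**2 - d - 2)/(d - 3)

Numerator: 1/d - (d - 1)/d = (-d + 2)/d
Denominator: 3/d - 4/(d + 1) = (-d + 3)/(d**2 + d)
Divide: ((-d + 2)/d) · ((d**2 + d)/(-d + 3)) = (d**2 - d - 2)/(d - 3)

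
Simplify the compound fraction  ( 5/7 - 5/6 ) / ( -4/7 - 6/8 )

10/111

Numerator: 5/7 - 5/6 = -5/42
Denominator: -4/7 - 6/8 = -37/28
Divide: (-5/42) · (-28/37) = 10/111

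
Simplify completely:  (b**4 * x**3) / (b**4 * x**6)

x**(-3)

Quotient: (x**-3)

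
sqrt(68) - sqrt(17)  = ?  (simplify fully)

sqrt(68) = 2*sqrt(17); sqrt(17) = sqrt(17)
Combine: (2 - 1)·sqrt(17) = sqrt(17)

sqrt(17)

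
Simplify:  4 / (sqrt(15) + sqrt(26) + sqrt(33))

Group as (sqrt(15) + sqrt(26)) + sqrt(33); multiply by (sqrt(15) + sqrt(26)) - sqrt(33), then rationalise the remaining surd.

(-3*sqrt(1430) + 4*sqrt(33) + 11*sqrt(26) + 22*sqrt(15))/187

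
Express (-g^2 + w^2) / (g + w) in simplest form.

Factor w^2 - g^2 and cancel (g + w).

-g + w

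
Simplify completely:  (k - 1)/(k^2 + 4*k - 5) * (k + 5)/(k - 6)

1/(k - 6)

Factor: k^2 + 4*k - 5 = (k - 1)*(k + 5)
Cancel the common factors (k + 5), (k - 1).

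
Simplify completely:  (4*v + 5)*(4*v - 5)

Product of conjugates: (P+Q)(P-Q) = P**2 - Q**2.

16*v**2 - 25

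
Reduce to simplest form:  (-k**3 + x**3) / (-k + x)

k**2 + k*x + x**2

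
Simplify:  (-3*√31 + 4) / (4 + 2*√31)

Multiply numerator and denominator by -2*√31 + 4.
Denominator becomes -108; numerator becomes -20*√31 + 202.

(-101 + 10*√31)/54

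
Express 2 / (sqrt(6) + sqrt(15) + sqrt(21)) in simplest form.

Group as (sqrt(15) + sqrt(21)) + sqrt(6); multiply by (sqrt(15) + sqrt(21)) - sqrt(6), then rationalise the remaining surd.

(-sqrt(210) + 2*sqrt(15) + 5*sqrt(6))/30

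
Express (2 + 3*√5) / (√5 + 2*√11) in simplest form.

(-15 - 2*√5 + 4*√11 + 6*√55)/39

Multiply numerator and denominator by -2*√11 + √5.
Denominator becomes -39; numerator becomes -6*√55 - 4*√11 + 2*√5 + 15.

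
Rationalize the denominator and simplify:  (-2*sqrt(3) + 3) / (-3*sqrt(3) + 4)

(-sqrt(3) + 6)/11

Multiply numerator and denominator by 4 + 3*sqrt(3).
Denominator becomes -11; numerator becomes -6 + sqrt(3).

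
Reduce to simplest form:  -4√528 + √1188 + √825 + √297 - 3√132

-8*√33

4√528 = 16*√33; √1188 = 6*√33; √825 = 5*√33; √297 = 3*√33; 3√132 = 6*√33
Combine: (-16 + 6 + 5 + 3 - 6)·√33 = -8*√33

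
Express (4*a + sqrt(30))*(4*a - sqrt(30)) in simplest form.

(4*a)**2 - (sqrt(30))**2 = 16*a**2 - 30.

16*a**2 - 30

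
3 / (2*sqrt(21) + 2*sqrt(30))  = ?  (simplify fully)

Multiply numerator and denominator by -2*sqrt(21) + 2*sqrt(30).
Denominator becomes 36; numerator becomes -6*sqrt(21) + 6*sqrt(30).

(-sqrt(21) + sqrt(30))/6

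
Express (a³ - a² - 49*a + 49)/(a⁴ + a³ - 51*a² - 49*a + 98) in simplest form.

Factor: a³ - a² - 49*a + 49 = (a + 7)·(a - 1)·(a - 7);  a⁴ + a³ - 51*a² - 49*a + 98 = (a - 1)·(a + 7)·(a - 7)·(a + 2)
Cancel the common factors (a + 7), (a - 7), (a - 1).

1/(a + 2)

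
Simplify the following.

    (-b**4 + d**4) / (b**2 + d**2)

-b**2 + d**2

Factor d**4 - b**4 and cancel (b**2 + d**2).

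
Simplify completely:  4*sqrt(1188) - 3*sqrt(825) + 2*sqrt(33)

11*sqrt(33)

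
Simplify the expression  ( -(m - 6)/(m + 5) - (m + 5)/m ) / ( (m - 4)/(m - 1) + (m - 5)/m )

(-2*m³ - 2*m² - 21*m + 25)/(2*m³ - 45*m + 25)

Numerator: -(m - 6)/(m + 5) - (m + 5)/m = (-2*m² - 4*m - 25)/(m² + 5*m)
Denominator: (m - 4)/(m - 1) + (m - 5)/m = (2*m² - 10*m + 5)/(m² - m)
Divide: ((-2*m² - 4*m - 25)/(m² + 5*m)) · ((m² - m)/(2*m² - 10*m + 5)) = (-2*m³ - 2*m² - 21*m + 25)/(2*m³ - 45*m + 25)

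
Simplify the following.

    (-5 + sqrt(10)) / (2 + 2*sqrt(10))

Multiply numerator and denominator by -2*sqrt(10) + 2.
Denominator becomes -36; numerator becomes -30 + 12*sqrt(10).

(-2*sqrt(10) + 5)/6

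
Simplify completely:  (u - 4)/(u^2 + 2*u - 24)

1/(u + 6)

Factor: u^2 + 2*u - 24 = (u - 4)*(u + 6)
Cancel the common factor (u - 4).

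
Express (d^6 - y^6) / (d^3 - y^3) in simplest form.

d^3 + y^3

Factor d^6 - y^6 and cancel (d^3 - y^3).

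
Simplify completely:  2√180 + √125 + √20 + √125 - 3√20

2√180 = 12*√5; √125 = 5*√5; √20 = 2*√5; √125 = 5*√5; 3√20 = 6*√5
Combine: (12 + 5 + 2 + 5 - 6)·√5 = 18*√5

18*√5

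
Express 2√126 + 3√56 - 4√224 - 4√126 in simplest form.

-16*√14

2√126 = 6*√14; 3√56 = 6*√14; 4√224 = 16*√14; 4√126 = 12*√14
Combine: (6 + 6 - 16 - 12)·√14 = -16*√14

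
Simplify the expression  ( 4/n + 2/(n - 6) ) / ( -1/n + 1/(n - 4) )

(3*n² - 24*n + 48)/(2*n - 12)

Numerator: 4/n + 2/(n - 6) = (6*n - 24)/(n² - 6*n)
Denominator: -1/n + 1/(n - 4) = 4/(n² - 4*n)
Divide: ((6*n - 24)/(n² - 6*n)) · (n²/4 - n) = (3*n² - 24*n + 48)/(2*n - 12)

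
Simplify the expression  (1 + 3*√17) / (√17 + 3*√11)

Multiply numerator and denominator by -3*√11 + √17.
Denominator becomes -82; numerator becomes -9*√187 - 3*√11 + √17 + 51.

(-51 - √17 + 3*√11 + 9*√187)/82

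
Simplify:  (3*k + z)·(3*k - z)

(3*k)^2 - (z)^2 = 9*k² - z².

9*k² - z²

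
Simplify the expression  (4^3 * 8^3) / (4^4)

4^3 = 2^6; 8^3 = 2^9; 4^4 = 2^8
Combine exponents: 2^7

2^7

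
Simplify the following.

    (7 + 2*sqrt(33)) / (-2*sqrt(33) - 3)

(-111 - 8*sqrt(33))/123

Multiply numerator and denominator by -3 + 2*sqrt(33).
Denominator becomes -123; numerator becomes 8*sqrt(33) + 111.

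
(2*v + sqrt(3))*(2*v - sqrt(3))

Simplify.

4*v**2 - 3

(2*v)**2 - (sqrt(3))**2 = 4*v**2 - 3.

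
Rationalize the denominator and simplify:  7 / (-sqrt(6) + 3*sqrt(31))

Multiply numerator and denominator by sqrt(6) + 3*sqrt(31).
Denominator becomes 273; numerator becomes 7*sqrt(6) + 21*sqrt(31).

(sqrt(6) + 3*sqrt(31))/39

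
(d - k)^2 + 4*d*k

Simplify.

Expanding gives d^2 + 2*d*k + k^2, a perfect square.

(d + k)^2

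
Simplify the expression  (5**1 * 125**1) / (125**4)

5**(-8)

5**1 = 5**1; 125**1 = 5**3; 125**4 = 5**12
Combine exponents: 5**(-8)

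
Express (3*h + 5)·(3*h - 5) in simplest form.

9*h² - 25

Product of conjugates: (P+Q)(P-Q) = P^2 - Q^2.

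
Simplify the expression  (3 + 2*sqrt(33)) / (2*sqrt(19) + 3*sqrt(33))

Multiply numerator and denominator by -2*sqrt(19) + 3*sqrt(33).
Denominator becomes 221; numerator becomes -4*sqrt(627) - 6*sqrt(19) + 9*sqrt(33) + 198.

(-4*sqrt(627) - 6*sqrt(19) + 9*sqrt(33) + 198)/221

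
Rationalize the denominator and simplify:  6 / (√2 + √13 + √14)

(-24*√91 + 6*√14 + 18*√13 + 150*√2)/103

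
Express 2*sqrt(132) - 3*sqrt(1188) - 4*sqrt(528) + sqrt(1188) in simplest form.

-24*sqrt(33)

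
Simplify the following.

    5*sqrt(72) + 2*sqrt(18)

5*sqrt(72) = 30*sqrt(2); 2*sqrt(18) = 6*sqrt(2)
Combine: (30 + 6)·sqrt(2) = 36*sqrt(2)

36*sqrt(2)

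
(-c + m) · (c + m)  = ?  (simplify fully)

-c² + m²

Pair the conjugate factors: (m+c)(m-c) = -c² + m².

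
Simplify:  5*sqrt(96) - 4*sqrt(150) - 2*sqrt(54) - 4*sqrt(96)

5*sqrt(96) = 20*sqrt(6); 4*sqrt(150) = 20*sqrt(6); 2*sqrt(54) = 6*sqrt(6); 4*sqrt(96) = 16*sqrt(6)
Combine: (20 - 20 - 6 - 16)·sqrt(6) = -22*sqrt(6)

-22*sqrt(6)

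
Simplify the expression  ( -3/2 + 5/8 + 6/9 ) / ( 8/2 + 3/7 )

Numerator: -3/2 + 5/8 + 6/9 = -5/24
Denominator: 8/2 + 3/7 = 31/7
Divide: (-5/24) · (7/31) = -35/744

-35/744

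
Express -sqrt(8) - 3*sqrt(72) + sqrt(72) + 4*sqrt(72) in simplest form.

10*sqrt(2)

sqrt(8) = 2*sqrt(2); 3*sqrt(72) = 18*sqrt(2); sqrt(72) = 6*sqrt(2); 4*sqrt(72) = 24*sqrt(2)
Combine: (-2 - 18 + 6 + 24)·sqrt(2) = 10*sqrt(2)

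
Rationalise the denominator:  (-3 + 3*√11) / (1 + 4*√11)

Multiply numerator and denominator by -4*√11 + 1.
Denominator becomes -175; numerator becomes -135 + 15*√11.

(-3*√11 + 27)/35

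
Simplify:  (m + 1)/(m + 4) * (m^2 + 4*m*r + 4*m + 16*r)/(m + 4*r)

Factor: m^2 + 4*m*r + 4*m + 16*r = (m + 4*r)*(m + 4)
Cancel the common factors (m + 4*r), (m + 4).

m + 1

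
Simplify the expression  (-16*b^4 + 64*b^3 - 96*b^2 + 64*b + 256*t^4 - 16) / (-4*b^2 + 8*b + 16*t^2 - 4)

-16*b^4 + 64*b^3 - 96*b^2 + 64*b + 256*t^4 - 16 factors as 16*(-b + 2*t + 1)*(b + 2*t - 1)*(b^2 - 2*b + 4*t^2 + 1).

4*b^2 - 8*b + 16*t^2 + 4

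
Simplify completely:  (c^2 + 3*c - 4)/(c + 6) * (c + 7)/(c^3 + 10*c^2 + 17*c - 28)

1/(c + 6)

Factor: c^2 + 3*c - 4 = (c - 1)*(c + 4);  c^3 + 10*c^2 + 17*c - 28 = (c + 4)*(c - 1)*(c + 7)
Cancel the common factors (c + 4), (c - 1), (c + 7).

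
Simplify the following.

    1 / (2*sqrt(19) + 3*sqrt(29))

(-2*sqrt(19) + 3*sqrt(29))/185

Multiply numerator and denominator by -3*sqrt(29) + 2*sqrt(19).
Denominator becomes -185; numerator becomes -3*sqrt(29) + 2*sqrt(19).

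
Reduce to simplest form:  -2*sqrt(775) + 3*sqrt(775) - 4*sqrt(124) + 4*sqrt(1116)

21*sqrt(31)

2*sqrt(775) = 10*sqrt(31); 3*sqrt(775) = 15*sqrt(31); 4*sqrt(124) = 8*sqrt(31); 4*sqrt(1116) = 24*sqrt(31)
Combine: (-10 + 15 - 8 + 24)·sqrt(31) = 21*sqrt(31)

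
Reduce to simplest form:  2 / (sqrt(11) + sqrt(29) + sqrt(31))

Group as (sqrt(11) + sqrt(29)) + sqrt(31); multiply by (sqrt(11) + sqrt(29)) - sqrt(31), then rationalise the remaining surd.

(-4*sqrt(9889) + 18*sqrt(31) + 26*sqrt(29) + 98*sqrt(11))/1195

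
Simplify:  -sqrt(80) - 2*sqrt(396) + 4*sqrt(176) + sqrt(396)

-4*sqrt(5) + 10*sqrt(11)

sqrt(80) = 4*sqrt(5); 2*sqrt(396) = 12*sqrt(11); 4*sqrt(176) = 16*sqrt(11); sqrt(396) = 6*sqrt(11)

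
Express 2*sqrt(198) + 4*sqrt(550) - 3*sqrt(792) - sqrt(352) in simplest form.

4*sqrt(22)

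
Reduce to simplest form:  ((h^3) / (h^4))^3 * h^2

1/h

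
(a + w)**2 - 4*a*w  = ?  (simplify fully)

Expand the square and combine the 4*a*w term.

(a - w)**2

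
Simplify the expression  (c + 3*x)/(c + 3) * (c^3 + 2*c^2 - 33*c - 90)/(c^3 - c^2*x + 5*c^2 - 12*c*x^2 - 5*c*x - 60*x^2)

(-c + 6)/(-c + 4*x)

Factor: c^3 + 2*c^2 - 33*c - 90 = (c - 6)*(c + 3)*(c + 5);  c^3 - c^2*x + 5*c^2 - 12*c*x^2 - 5*c*x - 60*x^2 = (c + 3*x)*(c - 4*x)*(c + 5)
Cancel the common factors (c + 3*x), (c + 5), (c + 3).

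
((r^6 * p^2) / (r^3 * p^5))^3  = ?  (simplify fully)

r^9/p^9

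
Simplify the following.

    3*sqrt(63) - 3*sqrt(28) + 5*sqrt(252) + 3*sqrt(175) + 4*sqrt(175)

3*sqrt(63) = 9*sqrt(7); 3*sqrt(28) = 6*sqrt(7); 5*sqrt(252) = 30*sqrt(7); 3*sqrt(175) = 15*sqrt(7); 4*sqrt(175) = 20*sqrt(7)
Combine: (9 - 6 + 30 + 15 + 20)·sqrt(7) = 68*sqrt(7)

68*sqrt(7)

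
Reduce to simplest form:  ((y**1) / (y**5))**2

Inside the bracket: (y**-4)
Raise to the power 2: (y**-8)

y**(-8)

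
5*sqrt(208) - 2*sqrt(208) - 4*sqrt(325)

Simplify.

-8*sqrt(13)

5*sqrt(208) = 20*sqrt(13); 2*sqrt(208) = 8*sqrt(13); 4*sqrt(325) = 20*sqrt(13)
Combine: (20 - 8 - 20)·sqrt(13) = -8*sqrt(13)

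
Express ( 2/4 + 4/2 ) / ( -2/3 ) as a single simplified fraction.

-15/4

Numerator: 2/4 + 4/2 = 5/2
Denominator: -2/3 = -2/3
Divide: (5/2) · (-3/2) = -15/4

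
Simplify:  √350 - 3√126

-4*√14

√350 = 5*√14; 3√126 = 9*√14
Combine: (5 - 9)·√14 = -4*√14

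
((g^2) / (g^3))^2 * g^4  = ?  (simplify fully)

g^2

Inside the bracket: (g^-1)
Raise to the power 2: (g^-2)
Multiply by g^4: add exponents.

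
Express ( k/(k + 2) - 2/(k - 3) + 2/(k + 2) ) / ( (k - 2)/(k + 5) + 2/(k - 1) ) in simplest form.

Numerator: k/(k + 2) - 2/(k - 3) + 2/(k + 2) = (k - 5)/(k - 3)
Denominator: (k - 2)/(k + 5) + 2/(k - 1) = (k² - k + 12)/(k² + 4*k - 5)
Divide: ((k - 5)/(k - 3)) · ((k² + 4*k - 5)/(k² - k + 12)) = (k³ - k² - 25*k + 25)/(k³ - 4*k² + 15*k - 36)

(k³ - k² - 25*k + 25)/(k³ - 4*k² + 15*k - 36)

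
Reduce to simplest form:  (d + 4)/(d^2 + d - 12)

Factor: d^2 + d - 12 = (d + 4)*(d - 3)
Cancel the common factor (d + 4).

1/(d - 3)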